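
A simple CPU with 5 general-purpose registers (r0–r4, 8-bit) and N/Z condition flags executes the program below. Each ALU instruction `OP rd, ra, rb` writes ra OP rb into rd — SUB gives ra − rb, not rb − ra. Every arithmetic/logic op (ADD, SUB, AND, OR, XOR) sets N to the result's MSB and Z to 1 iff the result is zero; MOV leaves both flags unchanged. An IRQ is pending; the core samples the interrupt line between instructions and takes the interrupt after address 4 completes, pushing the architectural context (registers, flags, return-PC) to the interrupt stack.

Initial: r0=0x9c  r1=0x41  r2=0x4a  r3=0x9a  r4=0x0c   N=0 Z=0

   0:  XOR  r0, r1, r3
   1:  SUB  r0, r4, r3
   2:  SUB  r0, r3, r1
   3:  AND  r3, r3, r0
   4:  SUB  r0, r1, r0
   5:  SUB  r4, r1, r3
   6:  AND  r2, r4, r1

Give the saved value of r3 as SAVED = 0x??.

after  0: r0=0xdb r1=0x41 r2=0x4a r3=0x9a r4=0x0c  N=1 Z=0
after  1: r0=0x72 r1=0x41 r2=0x4a r3=0x9a r4=0x0c  N=0 Z=0
after  2: r0=0x59 r1=0x41 r2=0x4a r3=0x9a r4=0x0c  N=0 Z=0
after  3: r0=0x59 r1=0x41 r2=0x4a r3=0x18 r4=0x0c  N=0 Z=0
after  4: r0=0xe8 r1=0x41 r2=0x4a r3=0x18 r4=0x0c  N=1 Z=0
-- IRQ taken; context saved, return-PC = 5 --

SAVED = 0x18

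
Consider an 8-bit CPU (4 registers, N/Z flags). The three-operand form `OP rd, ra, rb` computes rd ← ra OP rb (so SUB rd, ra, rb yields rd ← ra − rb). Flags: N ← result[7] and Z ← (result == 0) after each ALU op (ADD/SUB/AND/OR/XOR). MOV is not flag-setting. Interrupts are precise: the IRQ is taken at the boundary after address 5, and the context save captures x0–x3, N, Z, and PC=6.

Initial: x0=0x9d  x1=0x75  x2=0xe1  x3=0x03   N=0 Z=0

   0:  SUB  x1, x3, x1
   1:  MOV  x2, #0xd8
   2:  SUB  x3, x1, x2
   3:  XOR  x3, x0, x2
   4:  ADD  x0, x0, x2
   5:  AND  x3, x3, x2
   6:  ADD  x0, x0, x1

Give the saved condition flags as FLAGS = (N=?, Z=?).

FLAGS = (N=0, Z=0)

after  0: x0=0x9d x1=0x8e x2=0xe1 x3=0x03  N=1 Z=0
after  1: x0=0x9d x1=0x8e x2=0xd8 x3=0x03  N=1 Z=0
after  2: x0=0x9d x1=0x8e x2=0xd8 x3=0xb6  N=1 Z=0
after  3: x0=0x9d x1=0x8e x2=0xd8 x3=0x45  N=0 Z=0
after  4: x0=0x75 x1=0x8e x2=0xd8 x3=0x45  N=0 Z=0
after  5: x0=0x75 x1=0x8e x2=0xd8 x3=0x40  N=0 Z=0
-- IRQ taken; context saved, return-PC = 6 --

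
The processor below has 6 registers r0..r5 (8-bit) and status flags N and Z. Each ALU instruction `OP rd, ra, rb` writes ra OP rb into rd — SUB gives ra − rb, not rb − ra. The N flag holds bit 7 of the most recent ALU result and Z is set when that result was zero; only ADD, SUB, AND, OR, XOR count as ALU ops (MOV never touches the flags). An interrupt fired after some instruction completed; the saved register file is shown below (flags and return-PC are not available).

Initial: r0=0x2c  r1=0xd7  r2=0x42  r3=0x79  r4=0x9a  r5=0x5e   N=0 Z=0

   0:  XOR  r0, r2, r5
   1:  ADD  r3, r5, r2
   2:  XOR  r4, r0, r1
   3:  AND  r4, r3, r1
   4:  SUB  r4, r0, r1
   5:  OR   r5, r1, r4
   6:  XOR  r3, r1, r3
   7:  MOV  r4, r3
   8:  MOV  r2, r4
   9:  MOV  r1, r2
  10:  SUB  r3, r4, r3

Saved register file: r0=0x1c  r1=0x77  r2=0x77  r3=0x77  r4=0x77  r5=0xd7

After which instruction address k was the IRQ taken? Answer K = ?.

after  0: r0=0x1c r1=0xd7 r2=0x42 r3=0x79 r4=0x9a r5=0x5e  N=0 Z=0
after  1: r0=0x1c r1=0xd7 r2=0x42 r3=0xa0 r4=0x9a r5=0x5e  N=1 Z=0
after  2: r0=0x1c r1=0xd7 r2=0x42 r3=0xa0 r4=0xcb r5=0x5e  N=1 Z=0
after  3: r0=0x1c r1=0xd7 r2=0x42 r3=0xa0 r4=0x80 r5=0x5e  N=1 Z=0
after  4: r0=0x1c r1=0xd7 r2=0x42 r3=0xa0 r4=0x45 r5=0x5e  N=0 Z=0
after  5: r0=0x1c r1=0xd7 r2=0x42 r3=0xa0 r4=0x45 r5=0xd7  N=1 Z=0
after  6: r0=0x1c r1=0xd7 r2=0x42 r3=0x77 r4=0x45 r5=0xd7  N=0 Z=0
after  7: r0=0x1c r1=0xd7 r2=0x42 r3=0x77 r4=0x77 r5=0xd7  N=0 Z=0
after  8: r0=0x1c r1=0xd7 r2=0x77 r3=0x77 r4=0x77 r5=0xd7  N=0 Z=0
after  9: r0=0x1c r1=0x77 r2=0x77 r3=0x77 r4=0x77 r5=0xd7  N=0 Z=0
-- IRQ taken; context saved, return-PC = 10 --

K = 9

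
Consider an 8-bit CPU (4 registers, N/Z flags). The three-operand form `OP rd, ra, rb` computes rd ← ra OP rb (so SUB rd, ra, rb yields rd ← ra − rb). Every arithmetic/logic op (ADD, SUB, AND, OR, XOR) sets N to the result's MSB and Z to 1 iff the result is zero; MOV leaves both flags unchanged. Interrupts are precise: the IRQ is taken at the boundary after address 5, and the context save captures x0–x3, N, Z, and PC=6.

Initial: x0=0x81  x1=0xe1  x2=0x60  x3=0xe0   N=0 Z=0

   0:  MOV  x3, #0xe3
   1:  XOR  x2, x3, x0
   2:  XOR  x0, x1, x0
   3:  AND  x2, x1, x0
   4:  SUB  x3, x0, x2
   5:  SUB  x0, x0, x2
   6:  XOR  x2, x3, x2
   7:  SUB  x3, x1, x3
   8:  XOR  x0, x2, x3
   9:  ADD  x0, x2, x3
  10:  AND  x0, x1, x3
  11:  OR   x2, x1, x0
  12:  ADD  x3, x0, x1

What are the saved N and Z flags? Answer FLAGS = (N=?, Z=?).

after  0: x0=0x81 x1=0xe1 x2=0x60 x3=0xe3  N=0 Z=0
after  1: x0=0x81 x1=0xe1 x2=0x62 x3=0xe3  N=0 Z=0
after  2: x0=0x60 x1=0xe1 x2=0x62 x3=0xe3  N=0 Z=0
after  3: x0=0x60 x1=0xe1 x2=0x60 x3=0xe3  N=0 Z=0
after  4: x0=0x60 x1=0xe1 x2=0x60 x3=0x00  N=0 Z=1
after  5: x0=0x00 x1=0xe1 x2=0x60 x3=0x00  N=0 Z=1
-- IRQ taken; context saved, return-PC = 6 --

FLAGS = (N=0, Z=1)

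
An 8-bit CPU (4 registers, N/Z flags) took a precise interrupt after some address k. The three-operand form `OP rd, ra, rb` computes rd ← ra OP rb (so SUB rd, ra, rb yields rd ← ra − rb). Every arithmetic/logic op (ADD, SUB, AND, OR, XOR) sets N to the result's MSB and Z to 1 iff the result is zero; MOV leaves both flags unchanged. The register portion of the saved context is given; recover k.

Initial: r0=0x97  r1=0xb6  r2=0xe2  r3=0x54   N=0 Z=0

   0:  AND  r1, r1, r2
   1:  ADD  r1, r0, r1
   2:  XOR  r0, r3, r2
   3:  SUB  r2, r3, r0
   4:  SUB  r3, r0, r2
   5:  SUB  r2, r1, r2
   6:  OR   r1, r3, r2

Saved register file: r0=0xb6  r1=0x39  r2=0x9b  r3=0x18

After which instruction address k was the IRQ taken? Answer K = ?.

after  0: r0=0x97 r1=0xa2 r2=0xe2 r3=0x54  N=1 Z=0
after  1: r0=0x97 r1=0x39 r2=0xe2 r3=0x54  N=0 Z=0
after  2: r0=0xb6 r1=0x39 r2=0xe2 r3=0x54  N=1 Z=0
after  3: r0=0xb6 r1=0x39 r2=0x9e r3=0x54  N=1 Z=0
after  4: r0=0xb6 r1=0x39 r2=0x9e r3=0x18  N=0 Z=0
after  5: r0=0xb6 r1=0x39 r2=0x9b r3=0x18  N=1 Z=0
-- IRQ taken; context saved, return-PC = 6 --

K = 5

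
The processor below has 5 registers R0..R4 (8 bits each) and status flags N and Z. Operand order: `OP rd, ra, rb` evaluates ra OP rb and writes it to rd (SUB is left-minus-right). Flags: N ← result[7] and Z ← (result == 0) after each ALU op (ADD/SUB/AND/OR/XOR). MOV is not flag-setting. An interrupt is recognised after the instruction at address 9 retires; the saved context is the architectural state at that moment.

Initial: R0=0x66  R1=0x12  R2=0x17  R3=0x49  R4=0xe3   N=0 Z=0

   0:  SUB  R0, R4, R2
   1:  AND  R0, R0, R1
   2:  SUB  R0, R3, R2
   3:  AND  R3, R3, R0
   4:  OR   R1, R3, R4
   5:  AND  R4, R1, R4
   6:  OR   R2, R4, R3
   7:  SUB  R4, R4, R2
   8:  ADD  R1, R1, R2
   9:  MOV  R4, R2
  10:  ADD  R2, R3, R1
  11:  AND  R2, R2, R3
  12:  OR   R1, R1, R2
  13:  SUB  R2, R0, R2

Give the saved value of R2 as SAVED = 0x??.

after  0: R0=0xcc R1=0x12 R2=0x17 R3=0x49 R4=0xe3  N=1 Z=0
after  1: R0=0x00 R1=0x12 R2=0x17 R3=0x49 R4=0xe3  N=0 Z=1
after  2: R0=0x32 R1=0x12 R2=0x17 R3=0x49 R4=0xe3  N=0 Z=0
after  3: R0=0x32 R1=0x12 R2=0x17 R3=0x00 R4=0xe3  N=0 Z=1
after  4: R0=0x32 R1=0xe3 R2=0x17 R3=0x00 R4=0xe3  N=1 Z=0
after  5: R0=0x32 R1=0xe3 R2=0x17 R3=0x00 R4=0xe3  N=1 Z=0
after  6: R0=0x32 R1=0xe3 R2=0xe3 R3=0x00 R4=0xe3  N=1 Z=0
after  7: R0=0x32 R1=0xe3 R2=0xe3 R3=0x00 R4=0x00  N=0 Z=1
after  8: R0=0x32 R1=0xc6 R2=0xe3 R3=0x00 R4=0x00  N=1 Z=0
after  9: R0=0x32 R1=0xc6 R2=0xe3 R3=0x00 R4=0xe3  N=1 Z=0
-- IRQ taken; context saved, return-PC = 10 --

SAVED = 0xe3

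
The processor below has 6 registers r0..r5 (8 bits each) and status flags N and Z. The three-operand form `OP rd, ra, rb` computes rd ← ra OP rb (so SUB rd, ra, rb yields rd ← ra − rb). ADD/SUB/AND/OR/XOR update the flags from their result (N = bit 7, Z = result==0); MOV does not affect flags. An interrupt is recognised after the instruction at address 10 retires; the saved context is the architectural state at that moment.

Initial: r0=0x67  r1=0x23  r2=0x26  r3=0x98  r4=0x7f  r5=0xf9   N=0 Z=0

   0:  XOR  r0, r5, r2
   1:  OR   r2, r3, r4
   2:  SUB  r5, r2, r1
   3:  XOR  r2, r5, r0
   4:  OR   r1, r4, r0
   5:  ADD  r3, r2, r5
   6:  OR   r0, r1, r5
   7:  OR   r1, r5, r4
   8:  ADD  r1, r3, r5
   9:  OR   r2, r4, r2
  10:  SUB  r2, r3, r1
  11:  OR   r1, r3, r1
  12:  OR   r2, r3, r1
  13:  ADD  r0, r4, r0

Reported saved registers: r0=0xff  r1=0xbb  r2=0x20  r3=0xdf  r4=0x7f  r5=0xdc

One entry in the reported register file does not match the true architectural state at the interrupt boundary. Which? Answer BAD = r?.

after  0: r0=0xdf r1=0x23 r2=0x26 r3=0x98 r4=0x7f r5=0xf9  N=1 Z=0
after  1: r0=0xdf r1=0x23 r2=0xff r3=0x98 r4=0x7f r5=0xf9  N=1 Z=0
after  2: r0=0xdf r1=0x23 r2=0xff r3=0x98 r4=0x7f r5=0xdc  N=1 Z=0
after  3: r0=0xdf r1=0x23 r2=0x03 r3=0x98 r4=0x7f r5=0xdc  N=0 Z=0
after  4: r0=0xdf r1=0xff r2=0x03 r3=0x98 r4=0x7f r5=0xdc  N=1 Z=0
after  5: r0=0xdf r1=0xff r2=0x03 r3=0xdf r4=0x7f r5=0xdc  N=1 Z=0
after  6: r0=0xff r1=0xff r2=0x03 r3=0xdf r4=0x7f r5=0xdc  N=1 Z=0
after  7: r0=0xff r1=0xff r2=0x03 r3=0xdf r4=0x7f r5=0xdc  N=1 Z=0
after  8: r0=0xff r1=0xbb r2=0x03 r3=0xdf r4=0x7f r5=0xdc  N=1 Z=0
after  9: r0=0xff r1=0xbb r2=0x7f r3=0xdf r4=0x7f r5=0xdc  N=0 Z=0
after 10: r0=0xff r1=0xbb r2=0x24 r3=0xdf r4=0x7f r5=0xdc  N=0 Z=0
-- IRQ taken; context saved, return-PC = 11 --
mismatch: r2: reported 0x20 vs actual 0x24

BAD = r2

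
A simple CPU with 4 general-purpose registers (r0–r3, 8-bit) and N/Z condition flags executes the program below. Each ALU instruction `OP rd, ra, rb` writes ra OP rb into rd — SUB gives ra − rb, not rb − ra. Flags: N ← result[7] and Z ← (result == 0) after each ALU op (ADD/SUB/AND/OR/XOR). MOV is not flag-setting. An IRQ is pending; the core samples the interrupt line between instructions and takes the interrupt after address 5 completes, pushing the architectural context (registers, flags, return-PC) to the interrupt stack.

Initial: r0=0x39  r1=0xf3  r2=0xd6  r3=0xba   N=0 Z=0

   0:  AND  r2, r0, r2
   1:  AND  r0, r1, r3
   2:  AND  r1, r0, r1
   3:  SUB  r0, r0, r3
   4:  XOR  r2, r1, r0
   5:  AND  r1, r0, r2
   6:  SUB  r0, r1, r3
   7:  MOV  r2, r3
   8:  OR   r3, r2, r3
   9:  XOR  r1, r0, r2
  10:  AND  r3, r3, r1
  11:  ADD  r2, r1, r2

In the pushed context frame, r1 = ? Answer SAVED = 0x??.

SAVED = 0x48

after  0: r0=0x39 r1=0xf3 r2=0x10 r3=0xba  N=0 Z=0
after  1: r0=0xb2 r1=0xf3 r2=0x10 r3=0xba  N=1 Z=0
after  2: r0=0xb2 r1=0xb2 r2=0x10 r3=0xba  N=1 Z=0
after  3: r0=0xf8 r1=0xb2 r2=0x10 r3=0xba  N=1 Z=0
after  4: r0=0xf8 r1=0xb2 r2=0x4a r3=0xba  N=0 Z=0
after  5: r0=0xf8 r1=0x48 r2=0x4a r3=0xba  N=0 Z=0
-- IRQ taken; context saved, return-PC = 6 --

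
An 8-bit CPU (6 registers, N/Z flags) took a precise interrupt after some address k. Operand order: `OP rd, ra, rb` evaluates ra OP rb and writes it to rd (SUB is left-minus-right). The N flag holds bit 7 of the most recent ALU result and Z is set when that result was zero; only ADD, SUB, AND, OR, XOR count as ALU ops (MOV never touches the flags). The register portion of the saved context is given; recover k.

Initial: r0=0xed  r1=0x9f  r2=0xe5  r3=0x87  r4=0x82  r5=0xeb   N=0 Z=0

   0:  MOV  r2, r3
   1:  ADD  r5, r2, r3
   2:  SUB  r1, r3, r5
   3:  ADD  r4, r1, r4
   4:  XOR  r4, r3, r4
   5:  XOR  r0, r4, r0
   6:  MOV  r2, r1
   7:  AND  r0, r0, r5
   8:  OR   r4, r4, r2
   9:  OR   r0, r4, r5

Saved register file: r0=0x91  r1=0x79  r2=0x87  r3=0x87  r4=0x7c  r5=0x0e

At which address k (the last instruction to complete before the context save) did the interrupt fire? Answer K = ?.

after  0: r0=0xed r1=0x9f r2=0x87 r3=0x87 r4=0x82 r5=0xeb  N=0 Z=0
after  1: r0=0xed r1=0x9f r2=0x87 r3=0x87 r4=0x82 r5=0x0e  N=0 Z=0
after  2: r0=0xed r1=0x79 r2=0x87 r3=0x87 r4=0x82 r5=0x0e  N=0 Z=0
after  3: r0=0xed r1=0x79 r2=0x87 r3=0x87 r4=0xfb r5=0x0e  N=1 Z=0
after  4: r0=0xed r1=0x79 r2=0x87 r3=0x87 r4=0x7c r5=0x0e  N=0 Z=0
after  5: r0=0x91 r1=0x79 r2=0x87 r3=0x87 r4=0x7c r5=0x0e  N=1 Z=0
-- IRQ taken; context saved, return-PC = 6 --

K = 5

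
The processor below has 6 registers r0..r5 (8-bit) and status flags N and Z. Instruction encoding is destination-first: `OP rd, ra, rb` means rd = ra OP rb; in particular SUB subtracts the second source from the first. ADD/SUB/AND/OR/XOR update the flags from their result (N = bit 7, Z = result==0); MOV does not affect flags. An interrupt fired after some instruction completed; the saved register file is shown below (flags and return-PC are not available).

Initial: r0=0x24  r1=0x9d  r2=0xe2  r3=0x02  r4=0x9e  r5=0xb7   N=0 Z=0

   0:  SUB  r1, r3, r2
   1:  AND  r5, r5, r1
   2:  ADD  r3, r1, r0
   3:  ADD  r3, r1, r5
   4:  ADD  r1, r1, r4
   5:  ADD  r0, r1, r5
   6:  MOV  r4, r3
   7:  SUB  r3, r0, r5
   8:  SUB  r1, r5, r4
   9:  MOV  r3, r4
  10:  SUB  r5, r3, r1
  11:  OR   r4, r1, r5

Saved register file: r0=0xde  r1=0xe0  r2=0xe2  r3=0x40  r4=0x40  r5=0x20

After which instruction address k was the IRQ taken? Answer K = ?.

K = 9

after  0: r0=0x24 r1=0x20 r2=0xe2 r3=0x02 r4=0x9e r5=0xb7  N=0 Z=0
after  1: r0=0x24 r1=0x20 r2=0xe2 r3=0x02 r4=0x9e r5=0x20  N=0 Z=0
after  2: r0=0x24 r1=0x20 r2=0xe2 r3=0x44 r4=0x9e r5=0x20  N=0 Z=0
after  3: r0=0x24 r1=0x20 r2=0xe2 r3=0x40 r4=0x9e r5=0x20  N=0 Z=0
after  4: r0=0x24 r1=0xbe r2=0xe2 r3=0x40 r4=0x9e r5=0x20  N=1 Z=0
after  5: r0=0xde r1=0xbe r2=0xe2 r3=0x40 r4=0x9e r5=0x20  N=1 Z=0
after  6: r0=0xde r1=0xbe r2=0xe2 r3=0x40 r4=0x40 r5=0x20  N=1 Z=0
after  7: r0=0xde r1=0xbe r2=0xe2 r3=0xbe r4=0x40 r5=0x20  N=1 Z=0
after  8: r0=0xde r1=0xe0 r2=0xe2 r3=0xbe r4=0x40 r5=0x20  N=1 Z=0
after  9: r0=0xde r1=0xe0 r2=0xe2 r3=0x40 r4=0x40 r5=0x20  N=1 Z=0
-- IRQ taken; context saved, return-PC = 10 --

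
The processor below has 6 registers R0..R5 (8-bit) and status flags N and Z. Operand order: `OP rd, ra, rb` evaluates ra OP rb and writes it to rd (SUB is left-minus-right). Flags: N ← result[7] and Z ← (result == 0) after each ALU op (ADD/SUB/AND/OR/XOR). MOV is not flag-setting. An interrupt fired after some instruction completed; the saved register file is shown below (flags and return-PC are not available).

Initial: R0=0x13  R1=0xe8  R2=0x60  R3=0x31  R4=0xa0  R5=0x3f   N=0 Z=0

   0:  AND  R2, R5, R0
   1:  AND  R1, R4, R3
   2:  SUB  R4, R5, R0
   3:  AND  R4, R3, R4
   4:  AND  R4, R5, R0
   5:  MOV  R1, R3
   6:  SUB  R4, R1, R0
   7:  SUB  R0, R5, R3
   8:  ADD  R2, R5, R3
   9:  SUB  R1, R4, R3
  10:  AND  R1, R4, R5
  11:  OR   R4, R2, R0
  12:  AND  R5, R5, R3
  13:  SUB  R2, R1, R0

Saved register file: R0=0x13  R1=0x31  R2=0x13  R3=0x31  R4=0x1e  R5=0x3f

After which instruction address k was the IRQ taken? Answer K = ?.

after  0: R0=0x13 R1=0xe8 R2=0x13 R3=0x31 R4=0xa0 R5=0x3f  N=0 Z=0
after  1: R0=0x13 R1=0x20 R2=0x13 R3=0x31 R4=0xa0 R5=0x3f  N=0 Z=0
after  2: R0=0x13 R1=0x20 R2=0x13 R3=0x31 R4=0x2c R5=0x3f  N=0 Z=0
after  3: R0=0x13 R1=0x20 R2=0x13 R3=0x31 R4=0x20 R5=0x3f  N=0 Z=0
after  4: R0=0x13 R1=0x20 R2=0x13 R3=0x31 R4=0x13 R5=0x3f  N=0 Z=0
after  5: R0=0x13 R1=0x31 R2=0x13 R3=0x31 R4=0x13 R5=0x3f  N=0 Z=0
after  6: R0=0x13 R1=0x31 R2=0x13 R3=0x31 R4=0x1e R5=0x3f  N=0 Z=0
-- IRQ taken; context saved, return-PC = 7 --

K = 6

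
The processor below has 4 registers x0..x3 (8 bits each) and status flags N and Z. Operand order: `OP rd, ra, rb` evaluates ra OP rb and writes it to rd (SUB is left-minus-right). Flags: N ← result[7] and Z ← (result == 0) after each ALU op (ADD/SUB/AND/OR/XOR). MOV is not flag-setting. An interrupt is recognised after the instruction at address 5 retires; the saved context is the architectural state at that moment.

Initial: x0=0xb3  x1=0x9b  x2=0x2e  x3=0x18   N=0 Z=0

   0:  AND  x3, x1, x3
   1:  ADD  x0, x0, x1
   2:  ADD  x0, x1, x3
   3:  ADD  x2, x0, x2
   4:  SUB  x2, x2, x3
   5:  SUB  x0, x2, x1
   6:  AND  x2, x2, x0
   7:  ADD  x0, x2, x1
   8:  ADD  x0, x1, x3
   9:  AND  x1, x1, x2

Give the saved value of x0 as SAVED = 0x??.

after  0: x0=0xb3 x1=0x9b x2=0x2e x3=0x18  N=0 Z=0
after  1: x0=0x4e x1=0x9b x2=0x2e x3=0x18  N=0 Z=0
after  2: x0=0xb3 x1=0x9b x2=0x2e x3=0x18  N=1 Z=0
after  3: x0=0xb3 x1=0x9b x2=0xe1 x3=0x18  N=1 Z=0
after  4: x0=0xb3 x1=0x9b x2=0xc9 x3=0x18  N=1 Z=0
after  5: x0=0x2e x1=0x9b x2=0xc9 x3=0x18  N=0 Z=0
-- IRQ taken; context saved, return-PC = 6 --

SAVED = 0x2e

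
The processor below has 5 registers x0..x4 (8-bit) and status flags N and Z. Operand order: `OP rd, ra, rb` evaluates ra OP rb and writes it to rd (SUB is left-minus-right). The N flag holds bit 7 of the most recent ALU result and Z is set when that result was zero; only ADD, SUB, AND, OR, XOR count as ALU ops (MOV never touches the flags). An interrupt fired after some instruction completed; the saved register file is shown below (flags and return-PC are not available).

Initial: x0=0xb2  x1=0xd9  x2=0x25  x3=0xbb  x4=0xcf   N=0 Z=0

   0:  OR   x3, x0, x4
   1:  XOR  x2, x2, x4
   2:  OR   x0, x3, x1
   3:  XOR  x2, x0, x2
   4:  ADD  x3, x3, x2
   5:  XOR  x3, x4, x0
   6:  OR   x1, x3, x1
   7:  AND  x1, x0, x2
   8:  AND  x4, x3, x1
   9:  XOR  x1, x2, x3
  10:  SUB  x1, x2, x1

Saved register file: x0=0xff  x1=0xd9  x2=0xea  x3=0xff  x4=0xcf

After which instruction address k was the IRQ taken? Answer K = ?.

K = 2

after  0: x0=0xb2 x1=0xd9 x2=0x25 x3=0xff x4=0xcf  N=1 Z=0
after  1: x0=0xb2 x1=0xd9 x2=0xea x3=0xff x4=0xcf  N=1 Z=0
after  2: x0=0xff x1=0xd9 x2=0xea x3=0xff x4=0xcf  N=1 Z=0
-- IRQ taken; context saved, return-PC = 3 --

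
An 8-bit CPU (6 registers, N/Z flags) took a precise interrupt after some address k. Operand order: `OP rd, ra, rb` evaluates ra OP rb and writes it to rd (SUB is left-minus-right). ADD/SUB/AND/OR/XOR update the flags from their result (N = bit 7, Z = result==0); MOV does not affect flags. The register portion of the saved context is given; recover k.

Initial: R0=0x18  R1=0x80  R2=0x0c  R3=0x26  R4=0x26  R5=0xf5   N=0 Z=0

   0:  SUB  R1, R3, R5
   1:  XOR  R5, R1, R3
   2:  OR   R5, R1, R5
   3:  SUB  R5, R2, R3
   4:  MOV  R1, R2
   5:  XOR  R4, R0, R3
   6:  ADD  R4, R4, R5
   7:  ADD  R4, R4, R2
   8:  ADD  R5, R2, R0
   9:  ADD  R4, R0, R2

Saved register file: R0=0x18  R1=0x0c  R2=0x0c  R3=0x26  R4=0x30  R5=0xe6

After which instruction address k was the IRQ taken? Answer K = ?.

after  0: R0=0x18 R1=0x31 R2=0x0c R3=0x26 R4=0x26 R5=0xf5  N=0 Z=0
after  1: R0=0x18 R1=0x31 R2=0x0c R3=0x26 R4=0x26 R5=0x17  N=0 Z=0
after  2: R0=0x18 R1=0x31 R2=0x0c R3=0x26 R4=0x26 R5=0x37  N=0 Z=0
after  3: R0=0x18 R1=0x31 R2=0x0c R3=0x26 R4=0x26 R5=0xe6  N=1 Z=0
after  4: R0=0x18 R1=0x0c R2=0x0c R3=0x26 R4=0x26 R5=0xe6  N=1 Z=0
after  5: R0=0x18 R1=0x0c R2=0x0c R3=0x26 R4=0x3e R5=0xe6  N=0 Z=0
after  6: R0=0x18 R1=0x0c R2=0x0c R3=0x26 R4=0x24 R5=0xe6  N=0 Z=0
after  7: R0=0x18 R1=0x0c R2=0x0c R3=0x26 R4=0x30 R5=0xe6  N=0 Z=0
-- IRQ taken; context saved, return-PC = 8 --

K = 7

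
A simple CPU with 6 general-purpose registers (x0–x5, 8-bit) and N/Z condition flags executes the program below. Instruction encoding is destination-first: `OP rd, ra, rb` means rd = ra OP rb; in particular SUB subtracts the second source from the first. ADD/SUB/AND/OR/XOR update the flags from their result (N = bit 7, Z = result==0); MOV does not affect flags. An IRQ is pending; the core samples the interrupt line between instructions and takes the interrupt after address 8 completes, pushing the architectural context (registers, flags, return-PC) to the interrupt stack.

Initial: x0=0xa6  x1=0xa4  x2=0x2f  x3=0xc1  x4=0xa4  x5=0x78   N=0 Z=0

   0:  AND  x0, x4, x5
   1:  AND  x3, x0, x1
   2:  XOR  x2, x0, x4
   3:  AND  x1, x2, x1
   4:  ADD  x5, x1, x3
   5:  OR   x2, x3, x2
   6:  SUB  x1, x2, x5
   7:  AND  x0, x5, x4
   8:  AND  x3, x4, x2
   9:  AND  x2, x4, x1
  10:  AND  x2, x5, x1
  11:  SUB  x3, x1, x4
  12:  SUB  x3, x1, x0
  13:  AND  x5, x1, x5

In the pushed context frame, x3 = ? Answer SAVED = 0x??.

after  0: x0=0x20 x1=0xa4 x2=0x2f x3=0xc1 x4=0xa4 x5=0x78  N=0 Z=0
after  1: x0=0x20 x1=0xa4 x2=0x2f x3=0x20 x4=0xa4 x5=0x78  N=0 Z=0
after  2: x0=0x20 x1=0xa4 x2=0x84 x3=0x20 x4=0xa4 x5=0x78  N=1 Z=0
after  3: x0=0x20 x1=0x84 x2=0x84 x3=0x20 x4=0xa4 x5=0x78  N=1 Z=0
after  4: x0=0x20 x1=0x84 x2=0x84 x3=0x20 x4=0xa4 x5=0xa4  N=1 Z=0
after  5: x0=0x20 x1=0x84 x2=0xa4 x3=0x20 x4=0xa4 x5=0xa4  N=1 Z=0
after  6: x0=0x20 x1=0x00 x2=0xa4 x3=0x20 x4=0xa4 x5=0xa4  N=0 Z=1
after  7: x0=0xa4 x1=0x00 x2=0xa4 x3=0x20 x4=0xa4 x5=0xa4  N=1 Z=0
after  8: x0=0xa4 x1=0x00 x2=0xa4 x3=0xa4 x4=0xa4 x5=0xa4  N=1 Z=0
-- IRQ taken; context saved, return-PC = 9 --

SAVED = 0xa4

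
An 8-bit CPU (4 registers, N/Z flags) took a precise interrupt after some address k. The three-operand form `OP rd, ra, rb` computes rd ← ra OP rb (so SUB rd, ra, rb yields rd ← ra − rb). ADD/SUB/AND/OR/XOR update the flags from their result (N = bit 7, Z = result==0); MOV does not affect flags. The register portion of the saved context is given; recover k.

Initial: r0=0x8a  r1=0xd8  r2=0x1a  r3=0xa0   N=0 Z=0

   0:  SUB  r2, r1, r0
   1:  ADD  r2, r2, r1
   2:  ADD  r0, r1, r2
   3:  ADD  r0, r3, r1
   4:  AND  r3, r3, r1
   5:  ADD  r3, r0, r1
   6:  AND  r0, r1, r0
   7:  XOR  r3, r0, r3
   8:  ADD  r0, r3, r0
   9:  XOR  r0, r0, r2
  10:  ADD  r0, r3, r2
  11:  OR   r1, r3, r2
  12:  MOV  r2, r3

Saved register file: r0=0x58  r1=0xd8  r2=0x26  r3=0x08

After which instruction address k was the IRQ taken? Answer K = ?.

after  0: r0=0x8a r1=0xd8 r2=0x4e r3=0xa0  N=0 Z=0
after  1: r0=0x8a r1=0xd8 r2=0x26 r3=0xa0  N=0 Z=0
after  2: r0=0xfe r1=0xd8 r2=0x26 r3=0xa0  N=1 Z=0
after  3: r0=0x78 r1=0xd8 r2=0x26 r3=0xa0  N=0 Z=0
after  4: r0=0x78 r1=0xd8 r2=0x26 r3=0x80  N=1 Z=0
after  5: r0=0x78 r1=0xd8 r2=0x26 r3=0x50  N=0 Z=0
after  6: r0=0x58 r1=0xd8 r2=0x26 r3=0x50  N=0 Z=0
after  7: r0=0x58 r1=0xd8 r2=0x26 r3=0x08  N=0 Z=0
-- IRQ taken; context saved, return-PC = 8 --

K = 7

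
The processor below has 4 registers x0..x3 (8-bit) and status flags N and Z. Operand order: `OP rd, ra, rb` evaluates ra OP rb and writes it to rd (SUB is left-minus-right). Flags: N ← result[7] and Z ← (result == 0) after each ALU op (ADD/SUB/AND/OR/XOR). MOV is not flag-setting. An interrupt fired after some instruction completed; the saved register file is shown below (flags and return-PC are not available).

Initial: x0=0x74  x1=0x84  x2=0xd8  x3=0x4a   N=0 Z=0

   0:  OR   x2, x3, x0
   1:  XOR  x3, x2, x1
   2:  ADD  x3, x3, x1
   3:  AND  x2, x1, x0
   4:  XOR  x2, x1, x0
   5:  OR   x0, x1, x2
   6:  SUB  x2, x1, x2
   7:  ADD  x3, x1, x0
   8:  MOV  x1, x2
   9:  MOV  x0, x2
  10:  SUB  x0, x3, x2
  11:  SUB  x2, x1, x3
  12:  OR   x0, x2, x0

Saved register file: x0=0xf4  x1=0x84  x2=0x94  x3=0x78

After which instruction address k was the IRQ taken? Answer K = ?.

after  0: x0=0x74 x1=0x84 x2=0x7e x3=0x4a  N=0 Z=0
after  1: x0=0x74 x1=0x84 x2=0x7e x3=0xfa  N=1 Z=0
after  2: x0=0x74 x1=0x84 x2=0x7e x3=0x7e  N=0 Z=0
after  3: x0=0x74 x1=0x84 x2=0x04 x3=0x7e  N=0 Z=0
after  4: x0=0x74 x1=0x84 x2=0xf0 x3=0x7e  N=1 Z=0
after  5: x0=0xf4 x1=0x84 x2=0xf0 x3=0x7e  N=1 Z=0
after  6: x0=0xf4 x1=0x84 x2=0x94 x3=0x7e  N=1 Z=0
after  7: x0=0xf4 x1=0x84 x2=0x94 x3=0x78  N=0 Z=0
-- IRQ taken; context saved, return-PC = 8 --

K = 7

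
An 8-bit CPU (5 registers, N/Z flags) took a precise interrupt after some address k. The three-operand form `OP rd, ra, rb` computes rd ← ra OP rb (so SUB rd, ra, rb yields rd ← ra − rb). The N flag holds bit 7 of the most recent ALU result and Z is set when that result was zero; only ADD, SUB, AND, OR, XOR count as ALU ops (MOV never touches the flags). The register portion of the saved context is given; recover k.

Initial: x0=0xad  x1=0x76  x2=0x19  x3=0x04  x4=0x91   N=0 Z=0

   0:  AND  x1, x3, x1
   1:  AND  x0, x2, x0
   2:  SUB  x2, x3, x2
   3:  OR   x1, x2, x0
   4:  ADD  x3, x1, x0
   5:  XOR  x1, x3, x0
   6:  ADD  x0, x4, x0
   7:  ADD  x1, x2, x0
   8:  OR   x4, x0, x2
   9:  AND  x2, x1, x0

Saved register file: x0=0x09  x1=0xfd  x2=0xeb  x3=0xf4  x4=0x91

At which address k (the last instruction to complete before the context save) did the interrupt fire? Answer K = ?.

after  0: x0=0xad x1=0x04 x2=0x19 x3=0x04 x4=0x91  N=0 Z=0
after  1: x0=0x09 x1=0x04 x2=0x19 x3=0x04 x4=0x91  N=0 Z=0
after  2: x0=0x09 x1=0x04 x2=0xeb x3=0x04 x4=0x91  N=1 Z=0
after  3: x0=0x09 x1=0xeb x2=0xeb x3=0x04 x4=0x91  N=1 Z=0
after  4: x0=0x09 x1=0xeb x2=0xeb x3=0xf4 x4=0x91  N=1 Z=0
after  5: x0=0x09 x1=0xfd x2=0xeb x3=0xf4 x4=0x91  N=1 Z=0
-- IRQ taken; context saved, return-PC = 6 --

K = 5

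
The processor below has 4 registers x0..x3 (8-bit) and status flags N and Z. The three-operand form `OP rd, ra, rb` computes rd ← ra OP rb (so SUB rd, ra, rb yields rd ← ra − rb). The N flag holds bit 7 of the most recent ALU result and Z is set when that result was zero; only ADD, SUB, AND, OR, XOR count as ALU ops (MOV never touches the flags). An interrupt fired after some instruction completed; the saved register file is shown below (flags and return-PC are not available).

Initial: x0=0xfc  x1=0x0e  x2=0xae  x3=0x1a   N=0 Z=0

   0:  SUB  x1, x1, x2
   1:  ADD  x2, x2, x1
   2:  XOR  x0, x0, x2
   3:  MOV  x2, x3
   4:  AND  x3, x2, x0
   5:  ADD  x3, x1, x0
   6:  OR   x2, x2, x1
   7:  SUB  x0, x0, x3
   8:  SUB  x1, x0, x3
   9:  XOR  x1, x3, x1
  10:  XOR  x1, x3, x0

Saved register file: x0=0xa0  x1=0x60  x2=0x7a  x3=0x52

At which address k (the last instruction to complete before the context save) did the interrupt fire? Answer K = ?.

K = 7

after  0: x0=0xfc x1=0x60 x2=0xae x3=0x1a  N=0 Z=0
after  1: x0=0xfc x1=0x60 x2=0x0e x3=0x1a  N=0 Z=0
after  2: x0=0xf2 x1=0x60 x2=0x0e x3=0x1a  N=1 Z=0
after  3: x0=0xf2 x1=0x60 x2=0x1a x3=0x1a  N=1 Z=0
after  4: x0=0xf2 x1=0x60 x2=0x1a x3=0x12  N=0 Z=0
after  5: x0=0xf2 x1=0x60 x2=0x1a x3=0x52  N=0 Z=0
after  6: x0=0xf2 x1=0x60 x2=0x7a x3=0x52  N=0 Z=0
after  7: x0=0xa0 x1=0x60 x2=0x7a x3=0x52  N=1 Z=0
-- IRQ taken; context saved, return-PC = 8 --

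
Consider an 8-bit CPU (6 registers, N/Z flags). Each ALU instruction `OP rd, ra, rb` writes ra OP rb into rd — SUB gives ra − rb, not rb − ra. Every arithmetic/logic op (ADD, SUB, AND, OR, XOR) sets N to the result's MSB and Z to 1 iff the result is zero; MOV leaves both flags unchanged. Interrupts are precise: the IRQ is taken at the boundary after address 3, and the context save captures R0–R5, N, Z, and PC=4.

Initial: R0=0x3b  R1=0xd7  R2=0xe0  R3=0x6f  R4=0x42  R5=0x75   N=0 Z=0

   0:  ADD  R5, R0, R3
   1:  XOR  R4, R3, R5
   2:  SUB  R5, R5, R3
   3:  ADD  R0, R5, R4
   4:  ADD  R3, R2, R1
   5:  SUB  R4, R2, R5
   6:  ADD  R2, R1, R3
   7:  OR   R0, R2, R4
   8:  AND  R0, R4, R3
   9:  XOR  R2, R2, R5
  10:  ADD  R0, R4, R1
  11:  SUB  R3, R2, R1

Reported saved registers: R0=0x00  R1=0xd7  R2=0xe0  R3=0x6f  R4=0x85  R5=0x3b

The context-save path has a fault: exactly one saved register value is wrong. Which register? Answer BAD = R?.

BAD = R4

after  0: R0=0x3b R1=0xd7 R2=0xe0 R3=0x6f R4=0x42 R5=0xaa  N=1 Z=0
after  1: R0=0x3b R1=0xd7 R2=0xe0 R3=0x6f R4=0xc5 R5=0xaa  N=1 Z=0
after  2: R0=0x3b R1=0xd7 R2=0xe0 R3=0x6f R4=0xc5 R5=0x3b  N=0 Z=0
after  3: R0=0x00 R1=0xd7 R2=0xe0 R3=0x6f R4=0xc5 R5=0x3b  N=0 Z=1
-- IRQ taken; context saved, return-PC = 4 --
mismatch: R4: reported 0x85 vs actual 0xc5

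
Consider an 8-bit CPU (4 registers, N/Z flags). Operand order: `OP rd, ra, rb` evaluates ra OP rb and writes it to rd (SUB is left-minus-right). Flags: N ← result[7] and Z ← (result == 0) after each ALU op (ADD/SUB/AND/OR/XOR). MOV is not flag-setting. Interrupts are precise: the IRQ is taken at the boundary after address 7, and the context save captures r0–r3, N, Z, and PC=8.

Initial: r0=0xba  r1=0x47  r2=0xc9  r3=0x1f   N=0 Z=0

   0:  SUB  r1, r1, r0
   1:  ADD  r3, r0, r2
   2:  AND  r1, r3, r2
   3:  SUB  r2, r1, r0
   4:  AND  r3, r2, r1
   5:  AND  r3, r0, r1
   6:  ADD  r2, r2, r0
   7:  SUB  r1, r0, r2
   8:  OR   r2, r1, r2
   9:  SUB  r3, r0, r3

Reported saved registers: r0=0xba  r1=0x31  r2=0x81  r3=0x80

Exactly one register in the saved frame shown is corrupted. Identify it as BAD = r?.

after  0: r0=0xba r1=0x8d r2=0xc9 r3=0x1f  N=1 Z=0
after  1: r0=0xba r1=0x8d r2=0xc9 r3=0x83  N=1 Z=0
after  2: r0=0xba r1=0x81 r2=0xc9 r3=0x83  N=1 Z=0
after  3: r0=0xba r1=0x81 r2=0xc7 r3=0x83  N=1 Z=0
after  4: r0=0xba r1=0x81 r2=0xc7 r3=0x81  N=1 Z=0
after  5: r0=0xba r1=0x81 r2=0xc7 r3=0x80  N=1 Z=0
after  6: r0=0xba r1=0x81 r2=0x81 r3=0x80  N=1 Z=0
after  7: r0=0xba r1=0x39 r2=0x81 r3=0x80  N=0 Z=0
-- IRQ taken; context saved, return-PC = 8 --
mismatch: r1: reported 0x31 vs actual 0x39

BAD = r1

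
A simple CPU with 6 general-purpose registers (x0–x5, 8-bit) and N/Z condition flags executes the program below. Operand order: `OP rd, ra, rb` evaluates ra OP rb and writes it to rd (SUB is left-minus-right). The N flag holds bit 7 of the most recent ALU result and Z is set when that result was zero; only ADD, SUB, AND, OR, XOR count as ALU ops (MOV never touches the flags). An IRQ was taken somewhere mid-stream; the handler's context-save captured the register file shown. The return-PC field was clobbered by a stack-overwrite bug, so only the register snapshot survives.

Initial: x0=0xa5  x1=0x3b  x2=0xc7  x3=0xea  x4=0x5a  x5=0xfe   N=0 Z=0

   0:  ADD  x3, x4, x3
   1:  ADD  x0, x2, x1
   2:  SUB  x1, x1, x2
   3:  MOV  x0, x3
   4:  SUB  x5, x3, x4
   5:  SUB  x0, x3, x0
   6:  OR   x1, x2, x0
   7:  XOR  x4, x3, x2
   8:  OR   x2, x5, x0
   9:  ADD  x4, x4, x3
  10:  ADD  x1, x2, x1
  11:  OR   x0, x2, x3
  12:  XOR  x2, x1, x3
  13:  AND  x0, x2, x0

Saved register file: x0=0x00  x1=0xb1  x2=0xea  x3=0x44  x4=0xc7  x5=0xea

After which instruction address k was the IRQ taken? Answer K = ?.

K = 10

after  0: x0=0xa5 x1=0x3b x2=0xc7 x3=0x44 x4=0x5a x5=0xfe  N=0 Z=0
after  1: x0=0x02 x1=0x3b x2=0xc7 x3=0x44 x4=0x5a x5=0xfe  N=0 Z=0
after  2: x0=0x02 x1=0x74 x2=0xc7 x3=0x44 x4=0x5a x5=0xfe  N=0 Z=0
after  3: x0=0x44 x1=0x74 x2=0xc7 x3=0x44 x4=0x5a x5=0xfe  N=0 Z=0
after  4: x0=0x44 x1=0x74 x2=0xc7 x3=0x44 x4=0x5a x5=0xea  N=1 Z=0
after  5: x0=0x00 x1=0x74 x2=0xc7 x3=0x44 x4=0x5a x5=0xea  N=0 Z=1
after  6: x0=0x00 x1=0xc7 x2=0xc7 x3=0x44 x4=0x5a x5=0xea  N=1 Z=0
after  7: x0=0x00 x1=0xc7 x2=0xc7 x3=0x44 x4=0x83 x5=0xea  N=1 Z=0
after  8: x0=0x00 x1=0xc7 x2=0xea x3=0x44 x4=0x83 x5=0xea  N=1 Z=0
after  9: x0=0x00 x1=0xc7 x2=0xea x3=0x44 x4=0xc7 x5=0xea  N=1 Z=0
after 10: x0=0x00 x1=0xb1 x2=0xea x3=0x44 x4=0xc7 x5=0xea  N=1 Z=0
-- IRQ taken; context saved, return-PC = 11 --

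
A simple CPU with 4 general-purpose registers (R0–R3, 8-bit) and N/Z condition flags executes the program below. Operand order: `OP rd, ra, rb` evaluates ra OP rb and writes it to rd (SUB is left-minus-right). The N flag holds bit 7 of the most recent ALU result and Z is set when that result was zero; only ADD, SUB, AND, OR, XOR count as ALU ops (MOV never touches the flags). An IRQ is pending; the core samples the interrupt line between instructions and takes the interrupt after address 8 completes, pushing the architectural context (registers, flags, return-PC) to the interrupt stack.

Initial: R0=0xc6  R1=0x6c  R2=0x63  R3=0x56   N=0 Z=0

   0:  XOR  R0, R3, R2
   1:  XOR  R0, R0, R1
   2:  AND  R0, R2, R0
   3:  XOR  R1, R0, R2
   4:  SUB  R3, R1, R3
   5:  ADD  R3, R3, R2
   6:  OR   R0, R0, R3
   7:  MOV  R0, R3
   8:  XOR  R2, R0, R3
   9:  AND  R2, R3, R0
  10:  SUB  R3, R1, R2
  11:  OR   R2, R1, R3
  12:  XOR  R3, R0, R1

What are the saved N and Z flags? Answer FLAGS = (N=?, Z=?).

FLAGS = (N=0, Z=1)

after  0: R0=0x35 R1=0x6c R2=0x63 R3=0x56  N=0 Z=0
after  1: R0=0x59 R1=0x6c R2=0x63 R3=0x56  N=0 Z=0
after  2: R0=0x41 R1=0x6c R2=0x63 R3=0x56  N=0 Z=0
after  3: R0=0x41 R1=0x22 R2=0x63 R3=0x56  N=0 Z=0
after  4: R0=0x41 R1=0x22 R2=0x63 R3=0xcc  N=1 Z=0
after  5: R0=0x41 R1=0x22 R2=0x63 R3=0x2f  N=0 Z=0
after  6: R0=0x6f R1=0x22 R2=0x63 R3=0x2f  N=0 Z=0
after  7: R0=0x2f R1=0x22 R2=0x63 R3=0x2f  N=0 Z=0
after  8: R0=0x2f R1=0x22 R2=0x00 R3=0x2f  N=0 Z=1
-- IRQ taken; context saved, return-PC = 9 --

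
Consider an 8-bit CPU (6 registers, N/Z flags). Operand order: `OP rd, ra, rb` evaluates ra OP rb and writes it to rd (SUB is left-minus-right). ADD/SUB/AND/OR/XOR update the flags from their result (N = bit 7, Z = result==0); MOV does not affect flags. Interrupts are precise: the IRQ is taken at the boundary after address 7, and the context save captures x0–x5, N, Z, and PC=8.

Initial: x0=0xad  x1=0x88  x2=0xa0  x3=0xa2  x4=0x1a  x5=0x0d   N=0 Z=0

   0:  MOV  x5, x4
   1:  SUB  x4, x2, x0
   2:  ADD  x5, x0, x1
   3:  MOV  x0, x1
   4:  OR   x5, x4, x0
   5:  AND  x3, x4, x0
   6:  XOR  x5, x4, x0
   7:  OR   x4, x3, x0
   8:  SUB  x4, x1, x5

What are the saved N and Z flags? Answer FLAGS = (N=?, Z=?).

FLAGS = (N=1, Z=0)

after  0: x0=0xad x1=0x88 x2=0xa0 x3=0xa2 x4=0x1a x5=0x1a  N=0 Z=0
after  1: x0=0xad x1=0x88 x2=0xa0 x3=0xa2 x4=0xf3 x5=0x1a  N=1 Z=0
after  2: x0=0xad x1=0x88 x2=0xa0 x3=0xa2 x4=0xf3 x5=0x35  N=0 Z=0
after  3: x0=0x88 x1=0x88 x2=0xa0 x3=0xa2 x4=0xf3 x5=0x35  N=0 Z=0
after  4: x0=0x88 x1=0x88 x2=0xa0 x3=0xa2 x4=0xf3 x5=0xfb  N=1 Z=0
after  5: x0=0x88 x1=0x88 x2=0xa0 x3=0x80 x4=0xf3 x5=0xfb  N=1 Z=0
after  6: x0=0x88 x1=0x88 x2=0xa0 x3=0x80 x4=0xf3 x5=0x7b  N=0 Z=0
after  7: x0=0x88 x1=0x88 x2=0xa0 x3=0x80 x4=0x88 x5=0x7b  N=1 Z=0
-- IRQ taken; context saved, return-PC = 8 --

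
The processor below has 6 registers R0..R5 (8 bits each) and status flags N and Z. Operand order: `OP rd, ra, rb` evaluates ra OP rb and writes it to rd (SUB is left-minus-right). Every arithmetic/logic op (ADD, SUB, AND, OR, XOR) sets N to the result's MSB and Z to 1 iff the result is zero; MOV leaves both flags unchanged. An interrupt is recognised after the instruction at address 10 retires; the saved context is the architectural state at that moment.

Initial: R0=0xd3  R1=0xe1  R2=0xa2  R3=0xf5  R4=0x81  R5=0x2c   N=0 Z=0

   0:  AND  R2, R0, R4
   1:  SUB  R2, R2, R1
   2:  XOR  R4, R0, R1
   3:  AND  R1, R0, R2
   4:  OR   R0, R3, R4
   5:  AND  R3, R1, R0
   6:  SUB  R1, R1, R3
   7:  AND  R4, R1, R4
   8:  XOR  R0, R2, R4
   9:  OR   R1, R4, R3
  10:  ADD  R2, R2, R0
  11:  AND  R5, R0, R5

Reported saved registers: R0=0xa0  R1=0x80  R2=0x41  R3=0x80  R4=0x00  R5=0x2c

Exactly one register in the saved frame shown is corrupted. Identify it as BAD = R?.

after  0: R0=0xd3 R1=0xe1 R2=0x81 R3=0xf5 R4=0x81 R5=0x2c  N=1 Z=0
after  1: R0=0xd3 R1=0xe1 R2=0xa0 R3=0xf5 R4=0x81 R5=0x2c  N=1 Z=0
after  2: R0=0xd3 R1=0xe1 R2=0xa0 R3=0xf5 R4=0x32 R5=0x2c  N=0 Z=0
after  3: R0=0xd3 R1=0x80 R2=0xa0 R3=0xf5 R4=0x32 R5=0x2c  N=1 Z=0
after  4: R0=0xf7 R1=0x80 R2=0xa0 R3=0xf5 R4=0x32 R5=0x2c  N=1 Z=0
after  5: R0=0xf7 R1=0x80 R2=0xa0 R3=0x80 R4=0x32 R5=0x2c  N=1 Z=0
after  6: R0=0xf7 R1=0x00 R2=0xa0 R3=0x80 R4=0x32 R5=0x2c  N=0 Z=1
after  7: R0=0xf7 R1=0x00 R2=0xa0 R3=0x80 R4=0x00 R5=0x2c  N=0 Z=1
after  8: R0=0xa0 R1=0x00 R2=0xa0 R3=0x80 R4=0x00 R5=0x2c  N=1 Z=0
after  9: R0=0xa0 R1=0x80 R2=0xa0 R3=0x80 R4=0x00 R5=0x2c  N=1 Z=0
after 10: R0=0xa0 R1=0x80 R2=0x40 R3=0x80 R4=0x00 R5=0x2c  N=0 Z=0
-- IRQ taken; context saved, return-PC = 11 --
mismatch: R2: reported 0x41 vs actual 0x40

BAD = R2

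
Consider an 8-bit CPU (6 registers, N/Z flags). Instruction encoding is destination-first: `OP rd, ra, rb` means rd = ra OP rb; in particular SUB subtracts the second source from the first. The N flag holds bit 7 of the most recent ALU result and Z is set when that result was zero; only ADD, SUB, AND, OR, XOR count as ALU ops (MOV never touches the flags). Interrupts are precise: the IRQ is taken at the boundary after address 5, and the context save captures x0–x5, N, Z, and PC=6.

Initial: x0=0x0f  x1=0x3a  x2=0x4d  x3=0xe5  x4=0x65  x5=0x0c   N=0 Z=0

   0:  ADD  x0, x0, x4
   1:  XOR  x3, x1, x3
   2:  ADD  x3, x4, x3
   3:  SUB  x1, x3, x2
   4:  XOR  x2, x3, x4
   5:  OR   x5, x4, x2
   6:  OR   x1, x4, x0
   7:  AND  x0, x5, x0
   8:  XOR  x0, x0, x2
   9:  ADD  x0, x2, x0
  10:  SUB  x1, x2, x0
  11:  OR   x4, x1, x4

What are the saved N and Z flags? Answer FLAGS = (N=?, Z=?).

after  0: x0=0x74 x1=0x3a x2=0x4d x3=0xe5 x4=0x65 x5=0x0c  N=0 Z=0
after  1: x0=0x74 x1=0x3a x2=0x4d x3=0xdf x4=0x65 x5=0x0c  N=1 Z=0
after  2: x0=0x74 x1=0x3a x2=0x4d x3=0x44 x4=0x65 x5=0x0c  N=0 Z=0
after  3: x0=0x74 x1=0xf7 x2=0x4d x3=0x44 x4=0x65 x5=0x0c  N=1 Z=0
after  4: x0=0x74 x1=0xf7 x2=0x21 x3=0x44 x4=0x65 x5=0x0c  N=0 Z=0
after  5: x0=0x74 x1=0xf7 x2=0x21 x3=0x44 x4=0x65 x5=0x65  N=0 Z=0
-- IRQ taken; context saved, return-PC = 6 --

FLAGS = (N=0, Z=0)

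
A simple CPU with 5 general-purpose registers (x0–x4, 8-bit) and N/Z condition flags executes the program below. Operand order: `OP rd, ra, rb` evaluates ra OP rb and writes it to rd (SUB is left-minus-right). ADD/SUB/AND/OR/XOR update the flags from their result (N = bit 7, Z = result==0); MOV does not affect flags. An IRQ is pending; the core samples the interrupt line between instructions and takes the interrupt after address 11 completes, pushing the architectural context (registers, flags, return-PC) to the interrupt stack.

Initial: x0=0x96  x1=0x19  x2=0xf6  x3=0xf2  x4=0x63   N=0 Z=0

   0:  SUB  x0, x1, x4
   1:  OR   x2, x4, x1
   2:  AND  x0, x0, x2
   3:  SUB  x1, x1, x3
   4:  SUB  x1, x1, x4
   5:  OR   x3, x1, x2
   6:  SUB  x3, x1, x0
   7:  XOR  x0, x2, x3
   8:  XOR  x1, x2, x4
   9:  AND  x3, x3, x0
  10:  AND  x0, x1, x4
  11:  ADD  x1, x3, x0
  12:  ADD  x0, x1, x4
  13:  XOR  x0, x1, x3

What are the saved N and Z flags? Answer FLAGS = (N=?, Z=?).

FLAGS = (N=1, Z=0)

after  0: x0=0xb6 x1=0x19 x2=0xf6 x3=0xf2 x4=0x63  N=1 Z=0
after  1: x0=0xb6 x1=0x19 x2=0x7b x3=0xf2 x4=0x63  N=0 Z=0
after  2: x0=0x32 x1=0x19 x2=0x7b x3=0xf2 x4=0x63  N=0 Z=0
after  3: x0=0x32 x1=0x27 x2=0x7b x3=0xf2 x4=0x63  N=0 Z=0
after  4: x0=0x32 x1=0xc4 x2=0x7b x3=0xf2 x4=0x63  N=1 Z=0
after  5: x0=0x32 x1=0xc4 x2=0x7b x3=0xff x4=0x63  N=1 Z=0
after  6: x0=0x32 x1=0xc4 x2=0x7b x3=0x92 x4=0x63  N=1 Z=0
after  7: x0=0xe9 x1=0xc4 x2=0x7b x3=0x92 x4=0x63  N=1 Z=0
after  8: x0=0xe9 x1=0x18 x2=0x7b x3=0x92 x4=0x63  N=0 Z=0
after  9: x0=0xe9 x1=0x18 x2=0x7b x3=0x80 x4=0x63  N=1 Z=0
after 10: x0=0x00 x1=0x18 x2=0x7b x3=0x80 x4=0x63  N=0 Z=1
after 11: x0=0x00 x1=0x80 x2=0x7b x3=0x80 x4=0x63  N=1 Z=0
-- IRQ taken; context saved, return-PC = 12 --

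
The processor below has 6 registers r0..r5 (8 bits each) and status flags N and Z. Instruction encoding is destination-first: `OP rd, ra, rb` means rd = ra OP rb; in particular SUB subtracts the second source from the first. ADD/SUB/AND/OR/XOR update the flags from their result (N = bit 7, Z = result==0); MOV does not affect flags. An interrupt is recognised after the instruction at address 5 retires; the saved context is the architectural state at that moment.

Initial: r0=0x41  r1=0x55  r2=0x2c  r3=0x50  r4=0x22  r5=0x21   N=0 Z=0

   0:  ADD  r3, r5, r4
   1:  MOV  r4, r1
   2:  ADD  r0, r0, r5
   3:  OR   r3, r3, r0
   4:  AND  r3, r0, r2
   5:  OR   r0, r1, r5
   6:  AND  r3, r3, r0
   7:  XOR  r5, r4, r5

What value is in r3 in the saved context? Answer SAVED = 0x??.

after  0: r0=0x41 r1=0x55 r2=0x2c r3=0x43 r4=0x22 r5=0x21  N=0 Z=0
after  1: r0=0x41 r1=0x55 r2=0x2c r3=0x43 r4=0x55 r5=0x21  N=0 Z=0
after  2: r0=0x62 r1=0x55 r2=0x2c r3=0x43 r4=0x55 r5=0x21  N=0 Z=0
after  3: r0=0x62 r1=0x55 r2=0x2c r3=0x63 r4=0x55 r5=0x21  N=0 Z=0
after  4: r0=0x62 r1=0x55 r2=0x2c r3=0x20 r4=0x55 r5=0x21  N=0 Z=0
after  5: r0=0x75 r1=0x55 r2=0x2c r3=0x20 r4=0x55 r5=0x21  N=0 Z=0
-- IRQ taken; context saved, return-PC = 6 --

SAVED = 0x20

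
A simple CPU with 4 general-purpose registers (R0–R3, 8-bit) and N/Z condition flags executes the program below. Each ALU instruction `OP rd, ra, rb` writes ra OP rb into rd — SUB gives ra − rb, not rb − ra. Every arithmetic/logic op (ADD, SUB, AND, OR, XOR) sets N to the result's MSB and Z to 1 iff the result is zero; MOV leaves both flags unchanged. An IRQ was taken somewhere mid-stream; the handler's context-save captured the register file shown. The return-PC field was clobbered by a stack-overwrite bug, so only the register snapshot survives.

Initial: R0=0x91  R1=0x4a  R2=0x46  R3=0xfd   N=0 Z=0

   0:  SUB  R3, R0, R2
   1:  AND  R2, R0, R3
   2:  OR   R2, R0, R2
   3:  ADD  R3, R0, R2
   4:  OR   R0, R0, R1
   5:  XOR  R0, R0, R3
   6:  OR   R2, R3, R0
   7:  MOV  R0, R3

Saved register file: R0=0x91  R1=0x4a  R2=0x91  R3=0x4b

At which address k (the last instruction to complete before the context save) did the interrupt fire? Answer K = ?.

after  0: R0=0x91 R1=0x4a R2=0x46 R3=0x4b  N=0 Z=0
after  1: R0=0x91 R1=0x4a R2=0x01 R3=0x4b  N=0 Z=0
after  2: R0=0x91 R1=0x4a R2=0x91 R3=0x4b  N=1 Z=0
-- IRQ taken; context saved, return-PC = 3 --

K = 2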